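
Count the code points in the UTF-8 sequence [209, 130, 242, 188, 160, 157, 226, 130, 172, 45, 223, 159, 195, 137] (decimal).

6

Byte at offset 0: 0xD1 = 11010001 → 2-byte char (#1). Advance 2.
Byte at offset 2: 0xF2 = 11110010 → 4-byte char (#2). Advance 4.
Byte at offset 6: 0xE2 = 11100010 → 3-byte char (#3). Advance 3.
Byte at offset 9: 0x2D = 00101101 → 1-byte char (#4). Advance 1.
Byte at offset 10: 0xDF = 11011111 → 2-byte char (#5). Advance 2.
Byte at offset 12: 0xC3 = 11000011 → 2-byte char (#6). Advance 2.
Reached end at offset 14 after 6 code points.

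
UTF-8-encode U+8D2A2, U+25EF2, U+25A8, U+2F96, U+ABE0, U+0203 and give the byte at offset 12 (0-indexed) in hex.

0xBE

U+8D2A2 → 4-byte form F2 8D 8A A2 at offsets 0–3.
U+25EF2 → 4-byte form F0 A5 BB B2 at offsets 4–7.
U+25A8 → 3-byte form E2 96 A8 at offsets 8–10.
U+2F96 → 3-byte form E2 BE 96 at offsets 11–13.
Offset 12 falls in char 4's range; it's byte 2 of E2 BE 96 = 0xBE.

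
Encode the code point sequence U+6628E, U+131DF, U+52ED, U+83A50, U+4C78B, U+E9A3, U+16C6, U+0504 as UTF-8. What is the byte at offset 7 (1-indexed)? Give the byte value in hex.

1-indexed offset 7 is 0-indexed offset 6.
U+6628E → 4-byte form F1 A6 8A 8E at offsets 0–3.
U+131DF → 4-byte form F0 93 87 9F at offsets 4–7.
Offset 6 falls in char 2's range; it's byte 3 of F0 93 87 9F = 0x87.

0x87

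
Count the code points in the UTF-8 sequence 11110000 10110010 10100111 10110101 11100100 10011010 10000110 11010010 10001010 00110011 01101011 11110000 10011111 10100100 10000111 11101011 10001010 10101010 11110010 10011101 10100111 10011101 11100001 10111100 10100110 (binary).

Byte at offset 0: 0xF0 = 11110000 → 4-byte char (#1). Advance 4.
Byte at offset 4: 0xE4 = 11100100 → 3-byte char (#2). Advance 3.
Byte at offset 7: 0xD2 = 11010010 → 2-byte char (#3). Advance 2.
Byte at offset 9: 0x33 = 00110011 → 1-byte char (#4). Advance 1.
Byte at offset 10: 0x6B = 01101011 → 1-byte char (#5). Advance 1.
Byte at offset 11: 0xF0 = 11110000 → 4-byte char (#6). Advance 4.
Byte at offset 15: 0xEB = 11101011 → 3-byte char (#7). Advance 3.
Byte at offset 18: 0xF2 = 11110010 → 4-byte char (#8). Advance 4.
Byte at offset 22: 0xE1 = 11100001 → 3-byte char (#9). Advance 3.
Reached end at offset 25 after 9 code points.

9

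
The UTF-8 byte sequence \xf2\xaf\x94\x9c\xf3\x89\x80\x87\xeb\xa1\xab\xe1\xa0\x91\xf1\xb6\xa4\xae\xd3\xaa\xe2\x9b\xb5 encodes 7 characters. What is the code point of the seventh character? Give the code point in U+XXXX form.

U+26F5

Offset 0: leading byte 0xF2 = 11110010 → 4-byte char #1 = F2 AF 94 9C.
Offset 4: leading byte 0xF3 = 11110011 → 4-byte char #2 = F3 89 80 87.
Offset 8: leading byte 0xEB = 11101011 → 3-byte char #3 = EB A1 AB.
Offset 11: leading byte 0xE1 = 11100001 → 3-byte char #4 = E1 A0 91.
Offset 14: leading byte 0xF1 = 11110001 → 4-byte char #5 = F1 B6 A4 AE.
Offset 18: leading byte 0xD3 = 11010011 → 2-byte char #6 = D3 AA.
Offset 20: leading byte 0xE2 = 11100010 → 3-byte char #7 = E2 9B B5.
Leading byte 0xE2 = 11100010 matches 1110xxxx → 3-byte sequence.
Byte 1: 0xE2 = 11100010, payload 0010 (4 bits).
Byte 2: 0x9B = 10011011 (10xxxxxx ✓), payload 011011.
Byte 3: 0xB5 = 10110101 (10xxxxxx ✓), payload 110101.
Concatenate: 0010011011110101 = 0x26F5 (16 bits → U+26F5).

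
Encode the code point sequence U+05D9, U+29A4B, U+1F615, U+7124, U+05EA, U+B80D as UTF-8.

D7 99 F0 A9 A9 8B F0 9F 98 95 E7 84 A4 D7 AA EB A0 8D

U+05D9: 2-byte form → D7 99.
U+29A4B: 4-byte form → F0 A9 A9 8B.
U+1F615: 4-byte form → F0 9F 98 95.
U+7124: 3-byte form → E7 84 A4.
U+05EA: 2-byte form → D7 AA.
U+B80D: 3-byte form → EB A0 8D.
Concatenated (18 bytes): D7 99 F0 A9 A9 8B F0 9F 98 95 E7 84 A4 D7 AA EB A0 8D.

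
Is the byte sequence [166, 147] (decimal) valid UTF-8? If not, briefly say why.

Byte 0xA6 = 10100110 has the form 10xxxxxx — a continuation byte — but there is no preceding leading byte.

invalid (continuation byte with no leading byte)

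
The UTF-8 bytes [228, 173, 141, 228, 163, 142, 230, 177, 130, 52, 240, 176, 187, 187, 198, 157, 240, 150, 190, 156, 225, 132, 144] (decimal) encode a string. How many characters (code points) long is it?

Byte at offset 0: 0xE4 = 11100100 → 3-byte char (#1). Advance 3.
Byte at offset 3: 0xE4 = 11100100 → 3-byte char (#2). Advance 3.
Byte at offset 6: 0xE6 = 11100110 → 3-byte char (#3). Advance 3.
Byte at offset 9: 0x34 = 00110100 → 1-byte char (#4). Advance 1.
Byte at offset 10: 0xF0 = 11110000 → 4-byte char (#5). Advance 4.
Byte at offset 14: 0xC6 = 11000110 → 2-byte char (#6). Advance 2.
Byte at offset 16: 0xF0 = 11110000 → 4-byte char (#7). Advance 4.
Byte at offset 20: 0xE1 = 11100001 → 3-byte char (#8). Advance 3.
Reached end at offset 23 after 8 code points.

8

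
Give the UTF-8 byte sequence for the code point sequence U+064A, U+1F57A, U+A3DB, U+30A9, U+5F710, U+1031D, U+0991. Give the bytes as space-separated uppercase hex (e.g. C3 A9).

D9 8A F0 9F 95 BA EA 8F 9B E3 82 A9 F1 9F 9C 90 F0 90 8C 9D E0 A6 91

U+064A: 2-byte form → D9 8A.
U+1F57A: 4-byte form → F0 9F 95 BA.
U+A3DB: 3-byte form → EA 8F 9B.
U+30A9: 3-byte form → E3 82 A9.
U+5F710: 4-byte form → F1 9F 9C 90.
U+1031D: 4-byte form → F0 90 8C 9D.
U+0991: 3-byte form → E0 A6 91.
Concatenated (23 bytes): D9 8A F0 9F 95 BA EA 8F 9B E3 82 A9 F1 9F 9C 90 F0 90 8C 9D E0 A6 91.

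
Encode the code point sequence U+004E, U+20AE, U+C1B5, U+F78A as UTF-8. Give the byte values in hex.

4E E2 82 AE EC 86 B5 EF 9E 8A

U+004E: 1-byte form → 4E.
U+20AE: 3-byte form → E2 82 AE.
U+C1B5: 3-byte form → EC 86 B5.
U+F78A: 3-byte form → EF 9E 8A.
Concatenated (10 bytes): 4E E2 82 AE EC 86 B5 EF 9E 8A.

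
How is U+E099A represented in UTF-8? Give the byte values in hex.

U+E099A = 0xE099A = 919962 decimal. In range U+10000–U+10FFFF → 4-byte form: 11110xxx 10xxxxxx 10xxxxxx 10xxxxxx.
Binary (21 bits): 011100000100110011010.
Split 3+6+6+6: 011 | 100000 | 100110 | 011010.
Byte 1: 11110011 = 0xF3.
Byte 2: 10100000 = 0xA0.
Byte 3: 10100110 = 0xA6.
Byte 4: 10011010 = 0x9A.

F3 A0 A6 9A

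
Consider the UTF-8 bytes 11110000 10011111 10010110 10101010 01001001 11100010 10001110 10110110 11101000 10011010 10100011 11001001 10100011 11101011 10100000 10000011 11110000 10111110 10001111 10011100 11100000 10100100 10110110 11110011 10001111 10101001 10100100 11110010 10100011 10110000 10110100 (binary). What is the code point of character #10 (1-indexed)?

Offset 0: leading byte 0xF0 = 11110000 → 4-byte char #1 = F0 9F 96 AA.
Offset 4: leading byte 0x49 = 01001001 → 1-byte char #2 = 49.
Offset 5: leading byte 0xE2 = 11100010 → 3-byte char #3 = E2 8E B6.
Offset 8: leading byte 0xE8 = 11101000 → 3-byte char #4 = E8 9A A3.
Offset 11: leading byte 0xC9 = 11001001 → 2-byte char #5 = C9 A3.
Offset 13: leading byte 0xEB = 11101011 → 3-byte char #6 = EB A0 83.
Offset 16: leading byte 0xF0 = 11110000 → 4-byte char #7 = F0 BE 8F 9C.
Offset 20: leading byte 0xE0 = 11100000 → 3-byte char #8 = E0 A4 B6.
Offset 23: leading byte 0xF3 = 11110011 → 4-byte char #9 = F3 8F A9 A4.
Offset 27: leading byte 0xF2 = 11110010 → 4-byte char #10 = F2 A3 B0 B4.
Leading byte 0xF2 = 11110010 matches 11110xxx → 4-byte sequence.
Byte 1: 0xF2 = 11110010, payload 010 (3 bits).
Byte 2: 0xA3 = 10100011 (10xxxxxx ✓), payload 100011.
Byte 3: 0xB0 = 10110000 (10xxxxxx ✓), payload 110000.
Byte 4: 0xB4 = 10110100 (10xxxxxx ✓), payload 110100.
Concatenate: 010100011110000110100 = 0xA3C34 (21 bits → U+A3C34).

U+A3C34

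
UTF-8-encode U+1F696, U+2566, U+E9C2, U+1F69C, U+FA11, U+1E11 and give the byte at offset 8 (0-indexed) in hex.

0xA7

U+1F696 → 4-byte form F0 9F 9A 96 at offsets 0–3.
U+2566 → 3-byte form E2 95 A6 at offsets 4–6.
U+E9C2 → 3-byte form EE A7 82 at offsets 7–9.
Offset 8 falls in char 3's range; it's byte 2 of EE A7 82 = 0xA7.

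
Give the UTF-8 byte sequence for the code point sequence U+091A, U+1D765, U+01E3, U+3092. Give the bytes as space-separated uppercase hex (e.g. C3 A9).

E0 A4 9A F0 9D 9D A5 C7 A3 E3 82 92

U+091A: 3-byte form → E0 A4 9A.
U+1D765: 4-byte form → F0 9D 9D A5.
U+01E3: 2-byte form → C7 A3.
U+3092: 3-byte form → E3 82 92.
Concatenated (12 bytes): E0 A4 9A F0 9D 9D A5 C7 A3 E3 82 92.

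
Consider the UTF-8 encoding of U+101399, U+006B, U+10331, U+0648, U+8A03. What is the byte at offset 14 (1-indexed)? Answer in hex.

0x83

1-indexed offset 14 is 0-indexed offset 13.
U+101399 → 4-byte form F4 81 8E 99 at offsets 0–3.
U+006B → 1-byte form 6B at offsets 4–4.
U+10331 → 4-byte form F0 90 8C B1 at offsets 5–8.
U+0648 → 2-byte form D9 88 at offsets 9–10.
U+8A03 → 3-byte form E8 A8 83 at offsets 11–13.
Offset 13 falls in char 5's range; it's byte 3 of E8 A8 83 = 0x83.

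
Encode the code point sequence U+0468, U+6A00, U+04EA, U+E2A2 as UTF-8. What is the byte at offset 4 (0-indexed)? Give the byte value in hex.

U+0468 → 2-byte form D1 A8 at offsets 0–1.
U+6A00 → 3-byte form E6 A8 80 at offsets 2–4.
Offset 4 falls in char 2's range; it's byte 3 of E6 A8 80 = 0x80.

0x80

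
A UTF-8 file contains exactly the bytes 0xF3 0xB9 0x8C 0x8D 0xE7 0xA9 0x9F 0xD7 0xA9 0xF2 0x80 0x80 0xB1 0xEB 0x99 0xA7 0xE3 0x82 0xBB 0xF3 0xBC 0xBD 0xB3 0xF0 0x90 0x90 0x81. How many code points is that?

Byte at offset 0: 0xF3 = 11110011 → 4-byte char (#1). Advance 4.
Byte at offset 4: 0xE7 = 11100111 → 3-byte char (#2). Advance 3.
Byte at offset 7: 0xD7 = 11010111 → 2-byte char (#3). Advance 2.
Byte at offset 9: 0xF2 = 11110010 → 4-byte char (#4). Advance 4.
Byte at offset 13: 0xEB = 11101011 → 3-byte char (#5). Advance 3.
Byte at offset 16: 0xE3 = 11100011 → 3-byte char (#6). Advance 3.
Byte at offset 19: 0xF3 = 11110011 → 4-byte char (#7). Advance 4.
Byte at offset 23: 0xF0 = 11110000 → 4-byte char (#8). Advance 4.
Reached end at offset 27 after 8 code points.

8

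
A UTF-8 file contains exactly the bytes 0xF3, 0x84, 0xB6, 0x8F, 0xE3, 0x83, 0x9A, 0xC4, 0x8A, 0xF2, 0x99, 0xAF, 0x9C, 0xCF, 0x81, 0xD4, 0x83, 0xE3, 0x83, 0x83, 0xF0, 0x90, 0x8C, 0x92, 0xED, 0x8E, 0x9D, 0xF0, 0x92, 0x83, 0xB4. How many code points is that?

10

Byte at offset 0: 0xF3 = 11110011 → 4-byte char (#1). Advance 4.
Byte at offset 4: 0xE3 = 11100011 → 3-byte char (#2). Advance 3.
Byte at offset 7: 0xC4 = 11000100 → 2-byte char (#3). Advance 2.
Byte at offset 9: 0xF2 = 11110010 → 4-byte char (#4). Advance 4.
Byte at offset 13: 0xCF = 11001111 → 2-byte char (#5). Advance 2.
Byte at offset 15: 0xD4 = 11010100 → 2-byte char (#6). Advance 2.
Byte at offset 17: 0xE3 = 11100011 → 3-byte char (#7). Advance 3.
Byte at offset 20: 0xF0 = 11110000 → 4-byte char (#8). Advance 4.
Byte at offset 24: 0xED = 11101101 → 3-byte char (#9). Advance 3.
Byte at offset 27: 0xF0 = 11110000 → 4-byte char (#10). Advance 4.
Reached end at offset 31 after 10 code points.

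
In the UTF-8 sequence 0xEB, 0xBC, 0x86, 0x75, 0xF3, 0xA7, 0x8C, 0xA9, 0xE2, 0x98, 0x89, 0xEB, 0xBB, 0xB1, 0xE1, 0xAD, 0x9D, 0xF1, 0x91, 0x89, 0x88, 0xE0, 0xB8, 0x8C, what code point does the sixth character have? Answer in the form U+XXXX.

Offset 0: leading byte 0xEB = 11101011 → 3-byte char #1 = EB BC 86.
Offset 3: leading byte 0x75 = 01110101 → 1-byte char #2 = 75.
Offset 4: leading byte 0xF3 = 11110011 → 4-byte char #3 = F3 A7 8C A9.
Offset 8: leading byte 0xE2 = 11100010 → 3-byte char #4 = E2 98 89.
Offset 11: leading byte 0xEB = 11101011 → 3-byte char #5 = EB BB B1.
Offset 14: leading byte 0xE1 = 11100001 → 3-byte char #6 = E1 AD 9D.
Leading byte 0xE1 = 11100001 matches 1110xxxx → 3-byte sequence.
Byte 1: 0xE1 = 11100001, payload 0001 (4 bits).
Byte 2: 0xAD = 10101101 (10xxxxxx ✓), payload 101101.
Byte 3: 0x9D = 10011101 (10xxxxxx ✓), payload 011101.
Concatenate: 0001101101011101 = 0x1B5D (16 bits → U+1B5D).

U+1B5D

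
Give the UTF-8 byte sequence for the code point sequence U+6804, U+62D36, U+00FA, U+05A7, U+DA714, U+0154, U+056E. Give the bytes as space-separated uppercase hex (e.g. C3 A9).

E6 A0 84 F1 A2 B4 B6 C3 BA D6 A7 F3 9A 9C 94 C5 94 D5 AE

U+6804: 3-byte form → E6 A0 84.
U+62D36: 4-byte form → F1 A2 B4 B6.
U+00FA: 2-byte form → C3 BA.
U+05A7: 2-byte form → D6 A7.
U+DA714: 4-byte form → F3 9A 9C 94.
U+0154: 2-byte form → C5 94.
U+056E: 2-byte form → D5 AE.
Concatenated (19 bytes): E6 A0 84 F1 A2 B4 B6 C3 BA D6 A7 F3 9A 9C 94 C5 94 D5 AE.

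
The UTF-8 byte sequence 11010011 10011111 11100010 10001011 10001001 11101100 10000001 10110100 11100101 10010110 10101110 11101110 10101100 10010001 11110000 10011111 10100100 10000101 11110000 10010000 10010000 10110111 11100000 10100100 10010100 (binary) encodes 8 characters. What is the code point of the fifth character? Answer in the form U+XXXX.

Offset 0: leading byte 0xD3 = 11010011 → 2-byte char #1 = D3 9F.
Offset 2: leading byte 0xE2 = 11100010 → 3-byte char #2 = E2 8B 89.
Offset 5: leading byte 0xEC = 11101100 → 3-byte char #3 = EC 81 B4.
Offset 8: leading byte 0xE5 = 11100101 → 3-byte char #4 = E5 96 AE.
Offset 11: leading byte 0xEE = 11101110 → 3-byte char #5 = EE AC 91.
Leading byte 0xEE = 11101110 matches 1110xxxx → 3-byte sequence.
Byte 1: 0xEE = 11101110, payload 1110 (4 bits).
Byte 2: 0xAC = 10101100 (10xxxxxx ✓), payload 101100.
Byte 3: 0x91 = 10010001 (10xxxxxx ✓), payload 010001.
Concatenate: 1110101100010001 = 0xEB11 (16 bits → U+EB11).

U+EB11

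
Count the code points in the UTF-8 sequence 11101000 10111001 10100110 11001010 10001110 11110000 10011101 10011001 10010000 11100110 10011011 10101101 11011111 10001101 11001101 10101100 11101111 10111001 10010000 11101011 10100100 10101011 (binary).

Byte at offset 0: 0xE8 = 11101000 → 3-byte char (#1). Advance 3.
Byte at offset 3: 0xCA = 11001010 → 2-byte char (#2). Advance 2.
Byte at offset 5: 0xF0 = 11110000 → 4-byte char (#3). Advance 4.
Byte at offset 9: 0xE6 = 11100110 → 3-byte char (#4). Advance 3.
Byte at offset 12: 0xDF = 11011111 → 2-byte char (#5). Advance 2.
Byte at offset 14: 0xCD = 11001101 → 2-byte char (#6). Advance 2.
Byte at offset 16: 0xEF = 11101111 → 3-byte char (#7). Advance 3.
Byte at offset 19: 0xEB = 11101011 → 3-byte char (#8). Advance 3.
Reached end at offset 22 after 8 code points.

8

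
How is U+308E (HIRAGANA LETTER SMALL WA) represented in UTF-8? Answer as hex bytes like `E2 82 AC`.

E3 82 8E

U+308E = 0x308E = 12430 decimal. In range U+0800–U+FFFF → 3-byte form: 1110xxxx 10xxxxxx 10xxxxxx.
Binary (16 bits): 0011000010001110.
Split 4+6+6: 0011 | 000010 | 001110.
Byte 1: 11100011 = 0xE3.
Byte 2: 10000010 = 0x82.
Byte 3: 10001110 = 0x8E.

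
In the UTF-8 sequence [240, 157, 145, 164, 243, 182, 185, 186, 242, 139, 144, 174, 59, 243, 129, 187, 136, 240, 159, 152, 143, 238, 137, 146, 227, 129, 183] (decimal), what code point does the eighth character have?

Offset 0: leading byte 0xF0 = 11110000 → 4-byte char #1 = F0 9D 91 A4.
Offset 4: leading byte 0xF3 = 11110011 → 4-byte char #2 = F3 B6 B9 BA.
Offset 8: leading byte 0xF2 = 11110010 → 4-byte char #3 = F2 8B 90 AE.
Offset 12: leading byte 0x3B = 00111011 → 1-byte char #4 = 3B.
Offset 13: leading byte 0xF3 = 11110011 → 4-byte char #5 = F3 81 BB 88.
Offset 17: leading byte 0xF0 = 11110000 → 4-byte char #6 = F0 9F 98 8F.
Offset 21: leading byte 0xEE = 11101110 → 3-byte char #7 = EE 89 92.
Offset 24: leading byte 0xE3 = 11100011 → 3-byte char #8 = E3 81 B7.
Leading byte 0xE3 = 11100011 matches 1110xxxx → 3-byte sequence.
Byte 1: 0xE3 = 11100011, payload 0011 (4 bits).
Byte 2: 0x81 = 10000001 (10xxxxxx ✓), payload 000001.
Byte 3: 0xB7 = 10110111 (10xxxxxx ✓), payload 110111.
Concatenate: 0011000001110111 = 0x3077 (16 bits → U+3077).

U+3077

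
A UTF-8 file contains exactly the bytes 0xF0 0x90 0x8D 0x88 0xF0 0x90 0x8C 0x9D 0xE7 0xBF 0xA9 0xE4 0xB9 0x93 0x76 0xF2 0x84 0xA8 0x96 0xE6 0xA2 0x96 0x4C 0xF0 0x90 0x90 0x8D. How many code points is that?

Byte at offset 0: 0xF0 = 11110000 → 4-byte char (#1). Advance 4.
Byte at offset 4: 0xF0 = 11110000 → 4-byte char (#2). Advance 4.
Byte at offset 8: 0xE7 = 11100111 → 3-byte char (#3). Advance 3.
Byte at offset 11: 0xE4 = 11100100 → 3-byte char (#4). Advance 3.
Byte at offset 14: 0x76 = 01110110 → 1-byte char (#5). Advance 1.
Byte at offset 15: 0xF2 = 11110010 → 4-byte char (#6). Advance 4.
Byte at offset 19: 0xE6 = 11100110 → 3-byte char (#7). Advance 3.
Byte at offset 22: 0x4C = 01001100 → 1-byte char (#8). Advance 1.
Byte at offset 23: 0xF0 = 11110000 → 4-byte char (#9). Advance 4.
Reached end at offset 27 after 9 code points.

9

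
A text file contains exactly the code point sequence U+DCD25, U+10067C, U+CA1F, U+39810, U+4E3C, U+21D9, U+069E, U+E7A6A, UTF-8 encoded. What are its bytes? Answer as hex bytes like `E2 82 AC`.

U+DCD25: 4-byte form → F3 9C B4 A5.
U+10067C: 4-byte form → F4 80 99 BC.
U+CA1F: 3-byte form → EC A8 9F.
U+39810: 4-byte form → F0 B9 A0 90.
U+4E3C: 3-byte form → E4 B8 BC.
U+21D9: 3-byte form → E2 87 99.
U+069E: 2-byte form → DA 9E.
U+E7A6A: 4-byte form → F3 A7 A9 AA.
Concatenated (27 bytes): F3 9C B4 A5 F4 80 99 BC EC A8 9F F0 B9 A0 90 E4 B8 BC E2 87 99 DA 9E F3 A7 A9 AA.

F3 9C B4 A5 F4 80 99 BC EC A8 9F F0 B9 A0 90 E4 B8 BC E2 87 99 DA 9E F3 A7 A9 AA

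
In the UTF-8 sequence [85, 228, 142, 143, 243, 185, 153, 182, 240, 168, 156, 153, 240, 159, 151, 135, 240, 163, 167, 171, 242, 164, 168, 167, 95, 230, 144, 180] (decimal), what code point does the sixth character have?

U+239EB

Offset 0: leading byte 0x55 = 01010101 → 1-byte char #1 = 55.
Offset 1: leading byte 0xE4 = 11100100 → 3-byte char #2 = E4 8E 8F.
Offset 4: leading byte 0xF3 = 11110011 → 4-byte char #3 = F3 B9 99 B6.
Offset 8: leading byte 0xF0 = 11110000 → 4-byte char #4 = F0 A8 9C 99.
Offset 12: leading byte 0xF0 = 11110000 → 4-byte char #5 = F0 9F 97 87.
Offset 16: leading byte 0xF0 = 11110000 → 4-byte char #6 = F0 A3 A7 AB.
Leading byte 0xF0 = 11110000 matches 11110xxx → 4-byte sequence.
Byte 1: 0xF0 = 11110000, payload 000 (3 bits).
Byte 2: 0xA3 = 10100011 (10xxxxxx ✓), payload 100011.
Byte 3: 0xA7 = 10100111 (10xxxxxx ✓), payload 100111.
Byte 4: 0xAB = 10101011 (10xxxxxx ✓), payload 101011.
Concatenate: 000100011100111101011 = 0x239EB (21 bits → U+239EB).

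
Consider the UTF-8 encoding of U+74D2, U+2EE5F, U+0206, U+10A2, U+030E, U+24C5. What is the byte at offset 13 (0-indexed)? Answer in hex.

0x8E

U+74D2 → 3-byte form E7 93 92 at offsets 0–2.
U+2EE5F → 4-byte form F0 AE B9 9F at offsets 3–6.
U+0206 → 2-byte form C8 86 at offsets 7–8.
U+10A2 → 3-byte form E1 82 A2 at offsets 9–11.
U+030E → 2-byte form CC 8E at offsets 12–13.
Offset 13 falls in char 5's range; it's byte 2 of CC 8E = 0x8E.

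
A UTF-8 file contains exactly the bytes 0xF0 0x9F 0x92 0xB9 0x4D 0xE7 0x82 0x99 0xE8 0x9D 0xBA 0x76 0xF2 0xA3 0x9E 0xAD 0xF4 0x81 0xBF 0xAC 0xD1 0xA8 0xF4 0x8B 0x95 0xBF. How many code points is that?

Byte at offset 0: 0xF0 = 11110000 → 4-byte char (#1). Advance 4.
Byte at offset 4: 0x4D = 01001101 → 1-byte char (#2). Advance 1.
Byte at offset 5: 0xE7 = 11100111 → 3-byte char (#3). Advance 3.
Byte at offset 8: 0xE8 = 11101000 → 3-byte char (#4). Advance 3.
Byte at offset 11: 0x76 = 01110110 → 1-byte char (#5). Advance 1.
Byte at offset 12: 0xF2 = 11110010 → 4-byte char (#6). Advance 4.
Byte at offset 16: 0xF4 = 11110100 → 4-byte char (#7). Advance 4.
Byte at offset 20: 0xD1 = 11010001 → 2-byte char (#8). Advance 2.
Byte at offset 22: 0xF4 = 11110100 → 4-byte char (#9). Advance 4.
Reached end at offset 26 after 9 code points.

9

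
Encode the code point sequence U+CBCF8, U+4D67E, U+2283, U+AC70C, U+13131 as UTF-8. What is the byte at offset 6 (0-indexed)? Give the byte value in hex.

U+CBCF8 → 4-byte form F3 8B B3 B8 at offsets 0–3.
U+4D67E → 4-byte form F1 8D 99 BE at offsets 4–7.
Offset 6 falls in char 2's range; it's byte 3 of F1 8D 99 BE = 0x99.

0x99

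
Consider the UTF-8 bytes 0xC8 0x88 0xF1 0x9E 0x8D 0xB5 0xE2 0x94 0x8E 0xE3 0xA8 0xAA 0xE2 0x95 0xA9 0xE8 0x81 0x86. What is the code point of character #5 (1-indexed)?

U+2569

Offset 0: leading byte 0xC8 = 11001000 → 2-byte char #1 = C8 88.
Offset 2: leading byte 0xF1 = 11110001 → 4-byte char #2 = F1 9E 8D B5.
Offset 6: leading byte 0xE2 = 11100010 → 3-byte char #3 = E2 94 8E.
Offset 9: leading byte 0xE3 = 11100011 → 3-byte char #4 = E3 A8 AA.
Offset 12: leading byte 0xE2 = 11100010 → 3-byte char #5 = E2 95 A9.
Leading byte 0xE2 = 11100010 matches 1110xxxx → 3-byte sequence.
Byte 1: 0xE2 = 11100010, payload 0010 (4 bits).
Byte 2: 0x95 = 10010101 (10xxxxxx ✓), payload 010101.
Byte 3: 0xA9 = 10101001 (10xxxxxx ✓), payload 101001.
Concatenate: 0010010101101001 = 0x2569 (16 bits → U+2569).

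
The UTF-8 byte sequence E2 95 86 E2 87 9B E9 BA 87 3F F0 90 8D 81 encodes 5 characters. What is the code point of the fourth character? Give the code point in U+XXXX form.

U+003F

Offset 0: leading byte 0xE2 = 11100010 → 3-byte char #1 = E2 95 86.
Offset 3: leading byte 0xE2 = 11100010 → 3-byte char #2 = E2 87 9B.
Offset 6: leading byte 0xE9 = 11101001 → 3-byte char #3 = E9 BA 87.
Offset 9: leading byte 0x3F = 00111111 → 1-byte char #4 = 3F.
Leading byte 0x3F = 00111111 matches 0xxxxxxx → 1-byte sequence.
Byte 1: 0x3F = 00111111, payload 0111111 (7 bits).
Concatenate: 0111111 = 0x3F (7 bits → U+003F).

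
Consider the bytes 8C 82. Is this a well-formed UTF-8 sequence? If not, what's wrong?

invalid (continuation byte with no leading byte)

Byte 0x8C = 10001100 has the form 10xxxxxx — a continuation byte — but there is no preceding leading byte.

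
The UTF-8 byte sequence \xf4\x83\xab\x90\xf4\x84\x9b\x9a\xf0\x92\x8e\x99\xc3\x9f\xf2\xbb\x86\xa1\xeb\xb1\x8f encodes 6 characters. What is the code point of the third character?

Offset 0: leading byte 0xF4 = 11110100 → 4-byte char #1 = F4 83 AB 90.
Offset 4: leading byte 0xF4 = 11110100 → 4-byte char #2 = F4 84 9B 9A.
Offset 8: leading byte 0xF0 = 11110000 → 4-byte char #3 = F0 92 8E 99.
Leading byte 0xF0 = 11110000 matches 11110xxx → 4-byte sequence.
Byte 1: 0xF0 = 11110000, payload 000 (3 bits).
Byte 2: 0x92 = 10010010 (10xxxxxx ✓), payload 010010.
Byte 3: 0x8E = 10001110 (10xxxxxx ✓), payload 001110.
Byte 4: 0x99 = 10011001 (10xxxxxx ✓), payload 011001.
Concatenate: 000010010001110011001 = 0x12399 (21 bits → U+12399).

U+12399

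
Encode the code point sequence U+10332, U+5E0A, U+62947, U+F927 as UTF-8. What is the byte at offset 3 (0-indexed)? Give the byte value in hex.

0xB2

U+10332 → 4-byte form F0 90 8C B2 at offsets 0–3.
Offset 3 falls in char 1's range; it's byte 4 of F0 90 8C B2 = 0xB2.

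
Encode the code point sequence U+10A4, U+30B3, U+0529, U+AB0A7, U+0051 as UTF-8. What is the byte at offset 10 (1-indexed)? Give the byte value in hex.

1-indexed offset 10 is 0-indexed offset 9.
U+10A4 → 3-byte form E1 82 A4 at offsets 0–2.
U+30B3 → 3-byte form E3 82 B3 at offsets 3–5.
U+0529 → 2-byte form D4 A9 at offsets 6–7.
U+AB0A7 → 4-byte form F2 AB 82 A7 at offsets 8–11.
Offset 9 falls in char 4's range; it's byte 2 of F2 AB 82 A7 = 0xAB.

0xAB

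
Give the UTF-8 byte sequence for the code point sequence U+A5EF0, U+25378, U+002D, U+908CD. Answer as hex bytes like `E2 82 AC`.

U+A5EF0: 4-byte form → F2 A5 BB B0.
U+25378: 4-byte form → F0 A5 8D B8.
U+002D: 1-byte form → 2D.
U+908CD: 4-byte form → F2 90 A3 8D.
Concatenated (13 bytes): F2 A5 BB B0 F0 A5 8D B8 2D F2 90 A3 8D.

F2 A5 BB B0 F0 A5 8D B8 2D F2 90 A3 8D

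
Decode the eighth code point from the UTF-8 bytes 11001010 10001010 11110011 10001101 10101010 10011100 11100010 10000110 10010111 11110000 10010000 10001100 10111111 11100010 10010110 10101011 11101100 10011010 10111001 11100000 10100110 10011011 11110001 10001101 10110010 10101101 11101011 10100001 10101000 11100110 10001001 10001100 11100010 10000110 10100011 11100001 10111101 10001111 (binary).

Offset 0: leading byte 0xCA = 11001010 → 2-byte char #1 = CA 8A.
Offset 2: leading byte 0xF3 = 11110011 → 4-byte char #2 = F3 8D AA 9C.
Offset 6: leading byte 0xE2 = 11100010 → 3-byte char #3 = E2 86 97.
Offset 9: leading byte 0xF0 = 11110000 → 4-byte char #4 = F0 90 8C BF.
Offset 13: leading byte 0xE2 = 11100010 → 3-byte char #5 = E2 96 AB.
Offset 16: leading byte 0xEC = 11101100 → 3-byte char #6 = EC 9A B9.
Offset 19: leading byte 0xE0 = 11100000 → 3-byte char #7 = E0 A6 9B.
Offset 22: leading byte 0xF1 = 11110001 → 4-byte char #8 = F1 8D B2 AD.
Leading byte 0xF1 = 11110001 matches 11110xxx → 4-byte sequence.
Byte 1: 0xF1 = 11110001, payload 001 (3 bits).
Byte 2: 0x8D = 10001101 (10xxxxxx ✓), payload 001101.
Byte 3: 0xB2 = 10110010 (10xxxxxx ✓), payload 110010.
Byte 4: 0xAD = 10101101 (10xxxxxx ✓), payload 101101.
Concatenate: 001001101110010101101 = 0x4DCAD (21 bits → U+4DCAD).

U+4DCAD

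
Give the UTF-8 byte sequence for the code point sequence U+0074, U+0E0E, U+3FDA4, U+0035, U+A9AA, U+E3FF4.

74 E0 B8 8E F0 BF B6 A4 35 EA A6 AA F3 A3 BF B4

U+0074: 1-byte form → 74.
U+0E0E: 3-byte form → E0 B8 8E.
U+3FDA4: 4-byte form → F0 BF B6 A4.
U+0035: 1-byte form → 35.
U+A9AA: 3-byte form → EA A6 AA.
U+E3FF4: 4-byte form → F3 A3 BF B4.
Concatenated (16 bytes): 74 E0 B8 8E F0 BF B6 A4 35 EA A6 AA F3 A3 BF B4.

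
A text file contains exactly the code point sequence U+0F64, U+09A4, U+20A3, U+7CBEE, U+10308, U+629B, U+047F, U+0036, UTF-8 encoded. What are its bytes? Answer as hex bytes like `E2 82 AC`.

E0 BD A4 E0 A6 A4 E2 82 A3 F1 BC AF AE F0 90 8C 88 E6 8A 9B D1 BF 36

U+0F64: 3-byte form → E0 BD A4.
U+09A4: 3-byte form → E0 A6 A4.
U+20A3: 3-byte form → E2 82 A3.
U+7CBEE: 4-byte form → F1 BC AF AE.
U+10308: 4-byte form → F0 90 8C 88.
U+629B: 3-byte form → E6 8A 9B.
U+047F: 2-byte form → D1 BF.
U+0036: 1-byte form → 36.
Concatenated (23 bytes): E0 BD A4 E0 A6 A4 E2 82 A3 F1 BC AF AE F0 90 8C 88 E6 8A 9B D1 BF 36.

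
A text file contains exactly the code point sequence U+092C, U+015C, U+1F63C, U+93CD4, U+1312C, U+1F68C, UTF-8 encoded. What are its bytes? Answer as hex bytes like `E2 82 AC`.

U+092C: 3-byte form → E0 A4 AC.
U+015C: 2-byte form → C5 9C.
U+1F63C: 4-byte form → F0 9F 98 BC.
U+93CD4: 4-byte form → F2 93 B3 94.
U+1312C: 4-byte form → F0 93 84 AC.
U+1F68C: 4-byte form → F0 9F 9A 8C.
Concatenated (21 bytes): E0 A4 AC C5 9C F0 9F 98 BC F2 93 B3 94 F0 93 84 AC F0 9F 9A 8C.

E0 A4 AC C5 9C F0 9F 98 BC F2 93 B3 94 F0 93 84 AC F0 9F 9A 8C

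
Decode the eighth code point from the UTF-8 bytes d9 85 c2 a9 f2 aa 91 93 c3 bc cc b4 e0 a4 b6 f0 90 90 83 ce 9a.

U+039A

Offset 0: leading byte 0xD9 = 11011001 → 2-byte char #1 = D9 85.
Offset 2: leading byte 0xC2 = 11000010 → 2-byte char #2 = C2 A9.
Offset 4: leading byte 0xF2 = 11110010 → 4-byte char #3 = F2 AA 91 93.
Offset 8: leading byte 0xC3 = 11000011 → 2-byte char #4 = C3 BC.
Offset 10: leading byte 0xCC = 11001100 → 2-byte char #5 = CC B4.
Offset 12: leading byte 0xE0 = 11100000 → 3-byte char #6 = E0 A4 B6.
Offset 15: leading byte 0xF0 = 11110000 → 4-byte char #7 = F0 90 90 83.
Offset 19: leading byte 0xCE = 11001110 → 2-byte char #8 = CE 9A.
Leading byte 0xCE = 11001110 matches 110xxxxx → 2-byte sequence.
Byte 1: 0xCE = 11001110, payload 01110 (5 bits).
Byte 2: 0x9A = 10011010 (10xxxxxx ✓), payload 011010.
Concatenate: 01110011010 = 0x39A (11 bits → U+039A).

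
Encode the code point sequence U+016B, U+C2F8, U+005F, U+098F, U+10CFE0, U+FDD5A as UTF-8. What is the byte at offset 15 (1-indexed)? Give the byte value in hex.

1-indexed offset 15 is 0-indexed offset 14.
U+016B → 2-byte form C5 AB at offsets 0–1.
U+C2F8 → 3-byte form EC 8B B8 at offsets 2–4.
U+005F → 1-byte form 5F at offsets 5–5.
U+098F → 3-byte form E0 A6 8F at offsets 6–8.
U+10CFE0 → 4-byte form F4 8C BF A0 at offsets 9–12.
U+FDD5A → 4-byte form F3 BD B5 9A at offsets 13–16.
Offset 14 falls in char 6's range; it's byte 2 of F3 BD B5 9A = 0xBD.

0xBD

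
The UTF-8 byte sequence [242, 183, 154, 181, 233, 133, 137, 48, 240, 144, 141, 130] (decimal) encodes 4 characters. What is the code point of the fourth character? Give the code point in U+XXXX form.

U+10342

Offset 0: leading byte 0xF2 = 11110010 → 4-byte char #1 = F2 B7 9A B5.
Offset 4: leading byte 0xE9 = 11101001 → 3-byte char #2 = E9 85 89.
Offset 7: leading byte 0x30 = 00110000 → 1-byte char #3 = 30.
Offset 8: leading byte 0xF0 = 11110000 → 4-byte char #4 = F0 90 8D 82.
Leading byte 0xF0 = 11110000 matches 11110xxx → 4-byte sequence.
Byte 1: 0xF0 = 11110000, payload 000 (3 bits).
Byte 2: 0x90 = 10010000 (10xxxxxx ✓), payload 010000.
Byte 3: 0x8D = 10001101 (10xxxxxx ✓), payload 001101.
Byte 4: 0x82 = 10000010 (10xxxxxx ✓), payload 000010.
Concatenate: 000010000001101000010 = 0x10342 (21 bits → U+10342).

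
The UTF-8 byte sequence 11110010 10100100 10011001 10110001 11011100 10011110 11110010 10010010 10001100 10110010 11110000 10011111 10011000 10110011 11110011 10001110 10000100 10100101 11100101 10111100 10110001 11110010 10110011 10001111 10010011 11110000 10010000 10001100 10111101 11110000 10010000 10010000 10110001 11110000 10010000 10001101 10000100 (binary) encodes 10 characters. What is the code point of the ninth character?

Offset 0: leading byte 0xF2 = 11110010 → 4-byte char #1 = F2 A4 99 B1.
Offset 4: leading byte 0xDC = 11011100 → 2-byte char #2 = DC 9E.
Offset 6: leading byte 0xF2 = 11110010 → 4-byte char #3 = F2 92 8C B2.
Offset 10: leading byte 0xF0 = 11110000 → 4-byte char #4 = F0 9F 98 B3.
Offset 14: leading byte 0xF3 = 11110011 → 4-byte char #5 = F3 8E 84 A5.
Offset 18: leading byte 0xE5 = 11100101 → 3-byte char #6 = E5 BC B1.
Offset 21: leading byte 0xF2 = 11110010 → 4-byte char #7 = F2 B3 8F 93.
Offset 25: leading byte 0xF0 = 11110000 → 4-byte char #8 = F0 90 8C BD.
Offset 29: leading byte 0xF0 = 11110000 → 4-byte char #9 = F0 90 90 B1.
Leading byte 0xF0 = 11110000 matches 11110xxx → 4-byte sequence.
Byte 1: 0xF0 = 11110000, payload 000 (3 bits).
Byte 2: 0x90 = 10010000 (10xxxxxx ✓), payload 010000.
Byte 3: 0x90 = 10010000 (10xxxxxx ✓), payload 010000.
Byte 4: 0xB1 = 10110001 (10xxxxxx ✓), payload 110001.
Concatenate: 000010000010000110001 = 0x10431 (21 bits → U+10431).

U+10431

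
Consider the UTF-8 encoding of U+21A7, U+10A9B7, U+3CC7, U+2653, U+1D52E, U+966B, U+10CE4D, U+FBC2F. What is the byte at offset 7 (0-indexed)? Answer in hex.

U+21A7 → 3-byte form E2 86 A7 at offsets 0–2.
U+10A9B7 → 4-byte form F4 8A A6 B7 at offsets 3–6.
U+3CC7 → 3-byte form E3 B3 87 at offsets 7–9.
Offset 7 falls in char 3's range; it's byte 1 of E3 B3 87 = 0xE3.

0xE3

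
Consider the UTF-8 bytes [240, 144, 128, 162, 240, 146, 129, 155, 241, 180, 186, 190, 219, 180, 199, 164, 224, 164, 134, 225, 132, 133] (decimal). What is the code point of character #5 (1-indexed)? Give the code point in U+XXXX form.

U+01E4

Offset 0: leading byte 0xF0 = 11110000 → 4-byte char #1 = F0 90 80 A2.
Offset 4: leading byte 0xF0 = 11110000 → 4-byte char #2 = F0 92 81 9B.
Offset 8: leading byte 0xF1 = 11110001 → 4-byte char #3 = F1 B4 BA BE.
Offset 12: leading byte 0xDB = 11011011 → 2-byte char #4 = DB B4.
Offset 14: leading byte 0xC7 = 11000111 → 2-byte char #5 = C7 A4.
Leading byte 0xC7 = 11000111 matches 110xxxxx → 2-byte sequence.
Byte 1: 0xC7 = 11000111, payload 00111 (5 bits).
Byte 2: 0xA4 = 10100100 (10xxxxxx ✓), payload 100100.
Concatenate: 00111100100 = 0x1E4 (11 bits → U+01E4).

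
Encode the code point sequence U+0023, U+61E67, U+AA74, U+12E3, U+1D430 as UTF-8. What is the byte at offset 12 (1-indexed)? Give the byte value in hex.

0xF0

1-indexed offset 12 is 0-indexed offset 11.
U+0023 → 1-byte form 23 at offsets 0–0.
U+61E67 → 4-byte form F1 A1 B9 A7 at offsets 1–4.
U+AA74 → 3-byte form EA A9 B4 at offsets 5–7.
U+12E3 → 3-byte form E1 8B A3 at offsets 8–10.
U+1D430 → 4-byte form F0 9D 90 B0 at offsets 11–14.
Offset 11 falls in char 5's range; it's byte 1 of F0 9D 90 B0 = 0xF0.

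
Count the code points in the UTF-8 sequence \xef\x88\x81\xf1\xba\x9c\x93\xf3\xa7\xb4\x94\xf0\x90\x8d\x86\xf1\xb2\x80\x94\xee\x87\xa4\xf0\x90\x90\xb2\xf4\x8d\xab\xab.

Byte at offset 0: 0xEF = 11101111 → 3-byte char (#1). Advance 3.
Byte at offset 3: 0xF1 = 11110001 → 4-byte char (#2). Advance 4.
Byte at offset 7: 0xF3 = 11110011 → 4-byte char (#3). Advance 4.
Byte at offset 11: 0xF0 = 11110000 → 4-byte char (#4). Advance 4.
Byte at offset 15: 0xF1 = 11110001 → 4-byte char (#5). Advance 4.
Byte at offset 19: 0xEE = 11101110 → 3-byte char (#6). Advance 3.
Byte at offset 22: 0xF0 = 11110000 → 4-byte char (#7). Advance 4.
Byte at offset 26: 0xF4 = 11110100 → 4-byte char (#8). Advance 4.
Reached end at offset 30 after 8 code points.

8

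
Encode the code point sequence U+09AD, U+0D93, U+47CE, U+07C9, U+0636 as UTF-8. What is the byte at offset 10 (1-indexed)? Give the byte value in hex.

1-indexed offset 10 is 0-indexed offset 9.
U+09AD → 3-byte form E0 A6 AD at offsets 0–2.
U+0D93 → 3-byte form E0 B6 93 at offsets 3–5.
U+47CE → 3-byte form E4 9F 8E at offsets 6–8.
U+07C9 → 2-byte form DF 89 at offsets 9–10.
Offset 9 falls in char 4's range; it's byte 1 of DF 89 = 0xDF.

0xDF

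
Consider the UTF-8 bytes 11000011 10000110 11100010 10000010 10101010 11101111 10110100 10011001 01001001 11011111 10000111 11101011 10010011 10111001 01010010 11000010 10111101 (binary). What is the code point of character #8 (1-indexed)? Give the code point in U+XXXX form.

U+00BD

Offset 0: leading byte 0xC3 = 11000011 → 2-byte char #1 = C3 86.
Offset 2: leading byte 0xE2 = 11100010 → 3-byte char #2 = E2 82 AA.
Offset 5: leading byte 0xEF = 11101111 → 3-byte char #3 = EF B4 99.
Offset 8: leading byte 0x49 = 01001001 → 1-byte char #4 = 49.
Offset 9: leading byte 0xDF = 11011111 → 2-byte char #5 = DF 87.
Offset 11: leading byte 0xEB = 11101011 → 3-byte char #6 = EB 93 B9.
Offset 14: leading byte 0x52 = 01010010 → 1-byte char #7 = 52.
Offset 15: leading byte 0xC2 = 11000010 → 2-byte char #8 = C2 BD.
Leading byte 0xC2 = 11000010 matches 110xxxxx → 2-byte sequence.
Byte 1: 0xC2 = 11000010, payload 00010 (5 bits).
Byte 2: 0xBD = 10111101 (10xxxxxx ✓), payload 111101.
Concatenate: 00010111101 = 0xBD (11 bits → U+00BD).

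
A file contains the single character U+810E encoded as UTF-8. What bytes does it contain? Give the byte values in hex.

E8 84 8E

U+810E = 0x810E = 33038 decimal. In range U+0800–U+FFFF → 3-byte form: 1110xxxx 10xxxxxx 10xxxxxx.
Binary (16 bits): 1000000100001110.
Split 4+6+6: 1000 | 000100 | 001110.
Byte 1: 11101000 = 0xE8.
Byte 2: 10000100 = 0x84.
Byte 3: 10001110 = 0x8E.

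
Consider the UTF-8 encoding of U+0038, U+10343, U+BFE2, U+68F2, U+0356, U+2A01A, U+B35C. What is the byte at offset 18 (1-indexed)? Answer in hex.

0xEB

1-indexed offset 18 is 0-indexed offset 17.
U+0038 → 1-byte form 38 at offsets 0–0.
U+10343 → 4-byte form F0 90 8D 83 at offsets 1–4.
U+BFE2 → 3-byte form EB BF A2 at offsets 5–7.
U+68F2 → 3-byte form E6 A3 B2 at offsets 8–10.
U+0356 → 2-byte form CD 96 at offsets 11–12.
U+2A01A → 4-byte form F0 AA 80 9A at offsets 13–16.
U+B35C → 3-byte form EB 8D 9C at offsets 17–19.
Offset 17 falls in char 7's range; it's byte 1 of EB 8D 9C = 0xEB.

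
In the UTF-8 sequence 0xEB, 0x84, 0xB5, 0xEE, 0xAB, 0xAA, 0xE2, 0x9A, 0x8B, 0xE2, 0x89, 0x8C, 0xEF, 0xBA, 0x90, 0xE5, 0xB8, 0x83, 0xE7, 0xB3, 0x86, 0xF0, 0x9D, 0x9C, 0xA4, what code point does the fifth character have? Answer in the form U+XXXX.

U+FE90

Offset 0: leading byte 0xEB = 11101011 → 3-byte char #1 = EB 84 B5.
Offset 3: leading byte 0xEE = 11101110 → 3-byte char #2 = EE AB AA.
Offset 6: leading byte 0xE2 = 11100010 → 3-byte char #3 = E2 9A 8B.
Offset 9: leading byte 0xE2 = 11100010 → 3-byte char #4 = E2 89 8C.
Offset 12: leading byte 0xEF = 11101111 → 3-byte char #5 = EF BA 90.
Leading byte 0xEF = 11101111 matches 1110xxxx → 3-byte sequence.
Byte 1: 0xEF = 11101111, payload 1111 (4 bits).
Byte 2: 0xBA = 10111010 (10xxxxxx ✓), payload 111010.
Byte 3: 0x90 = 10010000 (10xxxxxx ✓), payload 010000.
Concatenate: 1111111010010000 = 0xFE90 (16 bits → U+FE90).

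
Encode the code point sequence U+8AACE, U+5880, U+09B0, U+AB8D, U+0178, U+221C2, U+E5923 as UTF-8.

U+8AACE: 4-byte form → F2 8A AB 8E.
U+5880: 3-byte form → E5 A2 80.
U+09B0: 3-byte form → E0 A6 B0.
U+AB8D: 3-byte form → EA AE 8D.
U+0178: 2-byte form → C5 B8.
U+221C2: 4-byte form → F0 A2 87 82.
U+E5923: 4-byte form → F3 A5 A4 A3.
Concatenated (23 bytes): F2 8A AB 8E E5 A2 80 E0 A6 B0 EA AE 8D C5 B8 F0 A2 87 82 F3 A5 A4 A3.

F2 8A AB 8E E5 A2 80 E0 A6 B0 EA AE 8D C5 B8 F0 A2 87 82 F3 A5 A4 A3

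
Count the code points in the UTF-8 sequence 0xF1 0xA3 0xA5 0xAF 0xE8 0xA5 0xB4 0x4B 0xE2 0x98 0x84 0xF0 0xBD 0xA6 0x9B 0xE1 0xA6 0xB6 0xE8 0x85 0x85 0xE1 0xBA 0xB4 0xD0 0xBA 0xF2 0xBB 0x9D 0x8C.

10

Byte at offset 0: 0xF1 = 11110001 → 4-byte char (#1). Advance 4.
Byte at offset 4: 0xE8 = 11101000 → 3-byte char (#2). Advance 3.
Byte at offset 7: 0x4B = 01001011 → 1-byte char (#3). Advance 1.
Byte at offset 8: 0xE2 = 11100010 → 3-byte char (#4). Advance 3.
Byte at offset 11: 0xF0 = 11110000 → 4-byte char (#5). Advance 4.
Byte at offset 15: 0xE1 = 11100001 → 3-byte char (#6). Advance 3.
Byte at offset 18: 0xE8 = 11101000 → 3-byte char (#7). Advance 3.
Byte at offset 21: 0xE1 = 11100001 → 3-byte char (#8). Advance 3.
Byte at offset 24: 0xD0 = 11010000 → 2-byte char (#9). Advance 2.
Byte at offset 26: 0xF2 = 11110010 → 4-byte char (#10). Advance 4.
Reached end at offset 30 after 10 code points.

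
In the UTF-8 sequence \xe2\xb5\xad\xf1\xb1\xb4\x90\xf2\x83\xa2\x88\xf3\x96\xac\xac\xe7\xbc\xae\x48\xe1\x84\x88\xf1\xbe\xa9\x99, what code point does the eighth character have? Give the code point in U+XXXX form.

Offset 0: leading byte 0xE2 = 11100010 → 3-byte char #1 = E2 B5 AD.
Offset 3: leading byte 0xF1 = 11110001 → 4-byte char #2 = F1 B1 B4 90.
Offset 7: leading byte 0xF2 = 11110010 → 4-byte char #3 = F2 83 A2 88.
Offset 11: leading byte 0xF3 = 11110011 → 4-byte char #4 = F3 96 AC AC.
Offset 15: leading byte 0xE7 = 11100111 → 3-byte char #5 = E7 BC AE.
Offset 18: leading byte 0x48 = 01001000 → 1-byte char #6 = 48.
Offset 19: leading byte 0xE1 = 11100001 → 3-byte char #7 = E1 84 88.
Offset 22: leading byte 0xF1 = 11110001 → 4-byte char #8 = F1 BE A9 99.
Leading byte 0xF1 = 11110001 matches 11110xxx → 4-byte sequence.
Byte 1: 0xF1 = 11110001, payload 001 (3 bits).
Byte 2: 0xBE = 10111110 (10xxxxxx ✓), payload 111110.
Byte 3: 0xA9 = 10101001 (10xxxxxx ✓), payload 101001.
Byte 4: 0x99 = 10011001 (10xxxxxx ✓), payload 011001.
Concatenate: 001111110101001011001 = 0x7EA59 (21 bits → U+7EA59).

U+7EA59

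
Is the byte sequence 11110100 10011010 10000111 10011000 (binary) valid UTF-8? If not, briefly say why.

Leading byte 0xF4 = 11110100 → 4-byte form.
Payload = 0x11A1D8, which exceeds U+10FFFF, the maximum Unicode code point. (Leading bytes F5–FF, or F4 followed by ≥ 0x90, are invalid.)

invalid (encodes a value above U+10FFFF)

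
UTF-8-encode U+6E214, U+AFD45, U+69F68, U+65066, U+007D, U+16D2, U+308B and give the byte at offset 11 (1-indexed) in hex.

0xBD

1-indexed offset 11 is 0-indexed offset 10.
U+6E214 → 4-byte form F1 AE 88 94 at offsets 0–3.
U+AFD45 → 4-byte form F2 AF B5 85 at offsets 4–7.
U+69F68 → 4-byte form F1 A9 BD A8 at offsets 8–11.
Offset 10 falls in char 3's range; it's byte 3 of F1 A9 BD A8 = 0xBD.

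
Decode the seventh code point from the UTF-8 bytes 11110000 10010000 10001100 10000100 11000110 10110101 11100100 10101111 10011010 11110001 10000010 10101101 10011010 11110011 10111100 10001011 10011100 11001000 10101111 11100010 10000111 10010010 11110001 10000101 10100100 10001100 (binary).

Offset 0: leading byte 0xF0 = 11110000 → 4-byte char #1 = F0 90 8C 84.
Offset 4: leading byte 0xC6 = 11000110 → 2-byte char #2 = C6 B5.
Offset 6: leading byte 0xE4 = 11100100 → 3-byte char #3 = E4 AF 9A.
Offset 9: leading byte 0xF1 = 11110001 → 4-byte char #4 = F1 82 AD 9A.
Offset 13: leading byte 0xF3 = 11110011 → 4-byte char #5 = F3 BC 8B 9C.
Offset 17: leading byte 0xC8 = 11001000 → 2-byte char #6 = C8 AF.
Offset 19: leading byte 0xE2 = 11100010 → 3-byte char #7 = E2 87 92.
Leading byte 0xE2 = 11100010 matches 1110xxxx → 3-byte sequence.
Byte 1: 0xE2 = 11100010, payload 0010 (4 bits).
Byte 2: 0x87 = 10000111 (10xxxxxx ✓), payload 000111.
Byte 3: 0x92 = 10010010 (10xxxxxx ✓), payload 010010.
Concatenate: 0010000111010010 = 0x21D2 (16 bits → U+21D2).

U+21D2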